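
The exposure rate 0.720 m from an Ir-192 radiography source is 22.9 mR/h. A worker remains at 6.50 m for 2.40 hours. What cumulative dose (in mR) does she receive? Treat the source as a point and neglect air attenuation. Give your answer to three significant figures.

Applying the 1/r² law, rate at 6.50 m:
22.9 × (0.720/6.50)² = 22.9 × 0.01227 = 0.2810 mR/h.
Dose = rate × time = 0.2810 mR/h × 2.400 h = 0.6744 mR.

0.674 mR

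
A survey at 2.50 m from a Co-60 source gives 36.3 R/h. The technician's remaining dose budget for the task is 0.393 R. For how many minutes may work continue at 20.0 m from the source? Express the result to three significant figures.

41.6 min

Intensity scales as (d₁/d₂)², so rate at 20.0 m:
(2.50/20.0)² = 0.01562, so 36.3 × 0.01562 = 0.5670 R/h.
Stay time = 0.393 R ÷ 0.5670 R/h = 0.6931 h = 41.59 min.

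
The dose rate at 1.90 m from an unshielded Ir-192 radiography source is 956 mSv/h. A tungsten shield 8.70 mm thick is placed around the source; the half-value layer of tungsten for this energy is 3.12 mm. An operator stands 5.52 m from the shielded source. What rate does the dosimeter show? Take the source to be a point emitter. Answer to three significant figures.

Distance alone: (1.90/5.52)² = 0.1185, so 956 × 0.1185 = 113.3 mSv/h.
Shield: 8.70/3.12 = 2.788 half-value layers → attenuation 2^(−2.788) = 0.1448.
Combined: 113.3 × 0.1448 = 16.41 mSv/h.

16.4 mSv/h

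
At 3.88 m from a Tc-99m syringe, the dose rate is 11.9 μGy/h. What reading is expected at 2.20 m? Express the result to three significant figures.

37.0 μGy/h

Using I₁d₁² = I₂d₂², the rate at 2.20 m is
(3.88/2.20)² = 3.110, so 11.9 × 3.110 = 37.01 μGy/h.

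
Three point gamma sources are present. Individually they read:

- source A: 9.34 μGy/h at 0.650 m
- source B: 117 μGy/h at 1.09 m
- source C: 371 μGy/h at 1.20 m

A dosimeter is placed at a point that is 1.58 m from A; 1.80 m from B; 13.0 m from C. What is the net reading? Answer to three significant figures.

Each source contributes Iᵢ·(dᵢ/rᵢ)²; contributions add.
A: 9.34 × (0.650/1.58)² = 1.581 μGy/h
B: 117 × (1.09/1.80)² = 42.90 μGy/h
C: 371 × (1.20/13.0)² = 3.161 μGy/h
Total = 1.581 + 42.90 + 3.161 = 47.64 μGy/h.

47.6 μGy/h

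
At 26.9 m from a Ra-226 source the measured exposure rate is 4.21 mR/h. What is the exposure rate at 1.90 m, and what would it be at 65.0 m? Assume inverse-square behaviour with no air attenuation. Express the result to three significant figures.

Using I₁d₁² = I₂d₂²,
At 1.90 m: (26.9/1.90)² = 200.4, so 4.21 × 200.4 = 843.7 mR/h
At 65.0 m: 843.7 × (1.90/65.0)² = 843.7 × 0.0008544 = 0.7209 mR/h.

844 mR/h; 0.721 mR/h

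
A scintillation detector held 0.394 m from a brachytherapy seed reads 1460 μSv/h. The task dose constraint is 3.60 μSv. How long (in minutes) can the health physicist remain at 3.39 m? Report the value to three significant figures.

11.0 min

Since intensity falls as 1/r², rate at 3.39 m:
1460 × (0.394/3.39)² = 1460 × 0.01351 = 19.72 μSv/h.
Stay time = 3.60 μSv ÷ 19.72 μSv/h = 0.1826 h = 10.96 min.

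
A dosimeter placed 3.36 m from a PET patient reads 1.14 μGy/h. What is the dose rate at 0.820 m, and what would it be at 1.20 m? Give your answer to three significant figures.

19.1 μGy/h; 8.94 μGy/h

Using I₁d₁² = I₂d₂²,
At 0.820 m: (3.36/0.820)² = 16.79, so 1.14 × 16.79 = 19.14 μGy/h
At 1.20 m: (0.820/1.20)² = 0.4669, so 19.14 × 0.4669 = 8.936 μGy/h.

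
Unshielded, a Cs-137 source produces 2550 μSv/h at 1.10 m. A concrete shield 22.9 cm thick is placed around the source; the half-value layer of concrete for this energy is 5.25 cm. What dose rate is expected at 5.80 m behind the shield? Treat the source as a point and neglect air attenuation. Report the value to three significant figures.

Distance alone: (1.10/5.80)² = 0.03597, so 2550 × 0.03597 = 91.72 μSv/h.
Shield: 22.9/5.25 = 4.362 half-value layers → attenuation 2^(−4.362) = 0.04863.
Combined: 91.72 × 0.04863 = 4.460 μSv/h.

4.46 μSv/h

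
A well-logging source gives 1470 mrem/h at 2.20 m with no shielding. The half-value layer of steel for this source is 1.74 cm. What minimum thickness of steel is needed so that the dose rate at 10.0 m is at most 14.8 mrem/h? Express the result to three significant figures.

3.94 cm

At 10.0 m, distance alone gives 1470 × (2.20/10.0)² = 1470 × 0.04840 = 71.15 mrem/h.
Further attenuation needed: 71.15/14.8 = 4.807.
n = log₂(4.807) = 2.265 half-value layers.
Thickness = 2.265 × 1.74 cm = 3.941 cm.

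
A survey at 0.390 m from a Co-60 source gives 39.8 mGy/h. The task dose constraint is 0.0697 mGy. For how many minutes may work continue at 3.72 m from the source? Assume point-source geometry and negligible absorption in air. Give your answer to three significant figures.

Since intensity falls as 1/r², rate at 3.72 m:
(0.390/3.72)² = 0.01099, so 39.8 × 0.01099 = 0.4374 mGy/h.
Stay time = 0.0697 mGy ÷ 0.4374 mGy/h = 0.1594 h = 9.564 min.

9.56 min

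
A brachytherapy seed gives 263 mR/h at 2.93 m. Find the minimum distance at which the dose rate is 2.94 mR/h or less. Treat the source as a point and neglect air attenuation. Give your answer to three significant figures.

By the inverse-square law, d₂ = d₁·√(I₁/I₂).
I₁/I₂ = 263/2.94 = 89.46, so d₂ = 2.93 × √89.46 = 27.71 m.

27.7 m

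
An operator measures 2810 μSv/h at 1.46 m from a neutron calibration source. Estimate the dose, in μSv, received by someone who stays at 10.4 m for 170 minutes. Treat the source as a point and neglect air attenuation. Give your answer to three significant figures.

157 μSv

Using I₁d₁² = I₂d₂², rate at 10.4 m:
(1.46/10.4)² = 0.01971, so 2810 × 0.01971 = 55.39 μSv/h.
Dose = rate × time = 55.39 μSv/h × 2.833 h = 156.9 μSv.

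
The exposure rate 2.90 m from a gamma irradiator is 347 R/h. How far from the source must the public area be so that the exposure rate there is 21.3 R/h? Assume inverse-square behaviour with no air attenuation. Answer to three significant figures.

11.7 m

Intensity scales as (d₁/d₂)², so d₂ = d₁·√(I₁/I₂).
I₁/I₂ = 347/21.3 = 16.29, so d₂ = 2.90 × √16.29 = 11.70 m.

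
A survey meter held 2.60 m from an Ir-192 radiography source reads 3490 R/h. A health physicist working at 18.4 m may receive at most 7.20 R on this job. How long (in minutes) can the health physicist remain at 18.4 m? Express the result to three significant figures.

6.20 min

Using I₁d₁² = I₂d₂², rate at 18.4 m:
3490 × (2.60/18.4)² = 3490 × 0.01997 = 69.70 R/h.
Stay time = 7.20 R ÷ 69.70 R/h = 0.1033 h = 6.198 min.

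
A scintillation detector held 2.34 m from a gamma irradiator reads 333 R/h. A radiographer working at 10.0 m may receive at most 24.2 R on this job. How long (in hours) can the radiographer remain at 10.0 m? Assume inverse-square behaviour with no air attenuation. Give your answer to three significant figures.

Applying the 1/r² law, rate at 10.0 m:
333 × (2.34/10.0)² = 333 × 0.05476 = 18.24 R/h.
Stay time = 24.2 R ÷ 18.24 R/h = 1.327 h.

1.33 h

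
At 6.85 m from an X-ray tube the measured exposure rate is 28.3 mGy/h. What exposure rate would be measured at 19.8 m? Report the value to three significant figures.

3.39 mGy/h

Intensity scales as (d₁/d₂)², so scaling from 6.85 m to 19.8 m:
(6.85/19.8)² = 0.1197, so 28.3 × 0.1197 = 3.388 mGy/h.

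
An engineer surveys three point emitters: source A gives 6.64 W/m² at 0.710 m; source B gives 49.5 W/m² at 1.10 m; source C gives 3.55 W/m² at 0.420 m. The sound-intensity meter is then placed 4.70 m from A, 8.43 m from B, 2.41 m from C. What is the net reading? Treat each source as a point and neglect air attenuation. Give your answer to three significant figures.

1.10 W/m²

Each source contributes Iᵢ·(dᵢ/rᵢ)²; contributions add.
A: 6.64 × (0.710/4.70)² = 0.1515 W/m²
B: 49.5 × (1.10/8.43)² = 0.8428 W/m²
C: 3.55 × (0.420/2.41)² = 0.1078 W/m²
Total = 0.1515 + 0.8428 + 0.1078 = 1.102 W/m².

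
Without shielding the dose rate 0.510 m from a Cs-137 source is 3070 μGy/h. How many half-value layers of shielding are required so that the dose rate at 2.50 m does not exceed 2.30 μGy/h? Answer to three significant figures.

5.80 half-value layers

At 2.50 m, distance alone gives 3070 × (0.510/2.50)² = 3070 × 0.04162 = 127.8 μGy/h.
Further attenuation needed: 127.8/2.30 = 55.57.
n = log₂(55.57) = 5.796 half-value layers.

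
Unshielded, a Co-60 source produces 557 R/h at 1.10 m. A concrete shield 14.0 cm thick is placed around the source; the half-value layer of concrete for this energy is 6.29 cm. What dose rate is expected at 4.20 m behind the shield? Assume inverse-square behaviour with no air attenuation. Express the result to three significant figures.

8.17 R/h

Distance alone: (1.10/4.20)² = 0.06859, so 557 × 0.06859 = 38.20 R/h.
Shield: 14.0/6.29 = 2.226 half-value layers → attenuation 2^(−2.226) = 0.2138.
Combined: 38.20 × 0.2138 = 8.167 R/h.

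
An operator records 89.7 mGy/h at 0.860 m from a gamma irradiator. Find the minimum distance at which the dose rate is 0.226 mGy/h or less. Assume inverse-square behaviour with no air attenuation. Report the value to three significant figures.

17.1 m

Since intensity falls as 1/r², d₂ = d₁·√(I₁/I₂).
I₁/I₂ = 89.7/0.226 = 396.9, so d₂ = 0.860 × √396.9 = 17.13 m.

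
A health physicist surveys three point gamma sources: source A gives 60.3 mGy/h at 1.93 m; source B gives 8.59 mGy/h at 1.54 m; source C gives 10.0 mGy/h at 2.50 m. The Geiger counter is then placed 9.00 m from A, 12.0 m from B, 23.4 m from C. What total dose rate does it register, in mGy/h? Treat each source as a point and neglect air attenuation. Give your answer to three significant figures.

3.03 mGy/h

Each source contributes Iᵢ·(dᵢ/rᵢ)²; contributions add.
A: 60.3 × (1.93/9.00)² = 2.773 mGy/h
B: 8.59 × (1.54/12.0)² = 0.1415 mGy/h
C: 10.0 × (2.50/23.4)² = 0.1141 mGy/h
Total = 2.773 + 0.1415 + 0.1141 = 3.029 mGy/h.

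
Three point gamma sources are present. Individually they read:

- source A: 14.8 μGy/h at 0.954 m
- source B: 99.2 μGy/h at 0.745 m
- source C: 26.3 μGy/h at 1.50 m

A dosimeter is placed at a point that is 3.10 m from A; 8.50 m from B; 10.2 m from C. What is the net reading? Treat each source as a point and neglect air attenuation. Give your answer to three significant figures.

2.73 μGy/h

Each source contributes Iᵢ·(dᵢ/rᵢ)²; contributions add.
A: 14.8 × (0.954/3.10)² = 1.402 μGy/h
B: 99.2 × (0.745/8.50)² = 0.7621 μGy/h
C: 26.3 × (1.50/10.2)² = 0.5688 μGy/h
Total = 1.402 + 0.7621 + 0.5688 = 2.733 μGy/h.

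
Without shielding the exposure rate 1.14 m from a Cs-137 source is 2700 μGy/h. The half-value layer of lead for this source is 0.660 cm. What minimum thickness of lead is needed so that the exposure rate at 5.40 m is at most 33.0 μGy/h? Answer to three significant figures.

1.23 cm

At 5.40 m, distance alone gives (1.14/5.40)² = 0.04457, so 2700 × 0.04457 = 120.3 μGy/h.
Further attenuation needed: 120.3/33.0 = 3.645.
n = log₂(3.645) = 1.866 half-value layers.
Thickness = 1.866 × 0.660 cm = 1.232 cm.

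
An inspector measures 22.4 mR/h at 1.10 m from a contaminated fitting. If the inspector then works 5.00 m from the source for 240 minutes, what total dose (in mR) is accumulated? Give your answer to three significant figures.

Applying the 1/r² law, rate at 5.00 m:
22.4 × (1.10/5.00)² = 22.4 × 0.04840 = 1.084 mR/h.
Dose = rate × time = 1.084 mR/h × 4.000 h = 4.336 mR.

4.34 mR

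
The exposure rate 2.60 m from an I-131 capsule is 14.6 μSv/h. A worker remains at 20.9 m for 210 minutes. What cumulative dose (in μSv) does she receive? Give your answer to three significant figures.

By the inverse-square law, rate at 20.9 m:
(2.60/20.9)² = 0.01548, so 14.6 × 0.01548 = 0.2260 μSv/h.
Dose = rate × time = 0.2260 μSv/h × 3.500 h = 0.7910 μSv.

0.791 μSv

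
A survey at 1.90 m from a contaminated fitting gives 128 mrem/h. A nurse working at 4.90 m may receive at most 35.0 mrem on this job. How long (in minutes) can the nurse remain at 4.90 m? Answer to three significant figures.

Since intensity falls as 1/r², rate at 4.90 m:
(1.90/4.90)² = 0.1504, so 128 × 0.1504 = 19.25 mrem/h.
Stay time = 35.0 mrem ÷ 19.25 mrem/h = 1.818 h = 109.1 min.

109 min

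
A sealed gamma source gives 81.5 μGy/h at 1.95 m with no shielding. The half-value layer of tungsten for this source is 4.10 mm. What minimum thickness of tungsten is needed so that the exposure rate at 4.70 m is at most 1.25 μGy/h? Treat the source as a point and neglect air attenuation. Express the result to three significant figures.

14.3 mm

At 4.70 m, distance alone gives 81.5 × (1.95/4.70)² = 81.5 × 0.1721 = 14.03 μGy/h.
Further attenuation needed: 14.03/1.25 = 11.22.
n = log₂(11.22) = 3.488 half-value layers.
Thickness = 3.488 × 4.10 mm = 14.30 mm.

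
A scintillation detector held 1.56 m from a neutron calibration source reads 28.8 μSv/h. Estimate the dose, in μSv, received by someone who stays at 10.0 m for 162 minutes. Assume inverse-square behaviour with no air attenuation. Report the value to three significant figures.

1.89 μSv

By the inverse-square law, rate at 10.0 m:
(1.56/10.0)² = 0.02434, so 28.8 × 0.02434 = 0.7010 μSv/h.
Dose = rate × time = 0.7010 μSv/h × 2.700 h = 1.893 μSv.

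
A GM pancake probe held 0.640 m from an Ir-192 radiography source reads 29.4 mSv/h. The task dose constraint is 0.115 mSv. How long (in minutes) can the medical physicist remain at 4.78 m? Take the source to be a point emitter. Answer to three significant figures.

Since intensity falls as 1/r², rate at 4.78 m:
(0.640/4.78)² = 0.01793, so 29.4 × 0.01793 = 0.5271 mSv/h.
Stay time = 0.115 mSv ÷ 0.5271 mSv/h = 0.2182 h = 13.09 min.

13.1 min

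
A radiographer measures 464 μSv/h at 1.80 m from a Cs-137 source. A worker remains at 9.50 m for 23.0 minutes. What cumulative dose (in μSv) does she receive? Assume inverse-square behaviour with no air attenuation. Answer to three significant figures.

Intensity scales as (d₁/d₂)², so rate at 9.50 m:
(1.80/9.50)² = 0.03590, so 464 × 0.03590 = 16.66 μSv/h.
Dose = rate × time = 16.66 μSv/h × 0.3833 h = 6.386 μSv.

6.39 μSv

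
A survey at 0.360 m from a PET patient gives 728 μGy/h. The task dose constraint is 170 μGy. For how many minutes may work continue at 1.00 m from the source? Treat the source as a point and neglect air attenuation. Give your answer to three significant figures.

Applying the 1/r² law, rate at 1.00 m:
(0.360/1.00)² = 0.1296, so 728 × 0.1296 = 94.35 μGy/h.
Stay time = 170 μGy ÷ 94.35 μGy/h = 1.802 h = 108.1 min.

108 min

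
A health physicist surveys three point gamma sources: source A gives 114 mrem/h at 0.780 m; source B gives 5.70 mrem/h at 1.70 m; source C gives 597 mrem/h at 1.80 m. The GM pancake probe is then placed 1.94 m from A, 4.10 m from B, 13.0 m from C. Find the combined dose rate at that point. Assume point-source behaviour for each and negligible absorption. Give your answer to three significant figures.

Each source contributes Iᵢ·(dᵢ/rᵢ)²; contributions add.
A: 114 × (0.780/1.94)² = 18.43 mrem/h
B: 5.70 × (1.70/4.10)² = 0.9800 mrem/h
C: 597 × (1.80/13.0)² = 11.45 mrem/h
Total = 18.43 + 0.9800 + 11.45 = 30.86 mrem/h.

30.9 mrem/h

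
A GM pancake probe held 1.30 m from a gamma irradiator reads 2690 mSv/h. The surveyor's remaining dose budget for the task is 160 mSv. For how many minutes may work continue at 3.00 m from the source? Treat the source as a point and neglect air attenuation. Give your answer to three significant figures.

By the inverse-square law, rate at 3.00 m:
(1.30/3.00)² = 0.1878, so 2690 × 0.1878 = 505.2 mSv/h.
Stay time = 160 mSv ÷ 505.2 mSv/h = 0.3167 h = 19.00 min.

19.0 min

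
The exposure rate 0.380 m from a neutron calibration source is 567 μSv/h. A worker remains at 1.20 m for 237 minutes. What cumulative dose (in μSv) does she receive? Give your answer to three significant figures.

Applying the 1/r² law, rate at 1.20 m:
(0.380/1.20)² = 0.1003, so 567 × 0.1003 = 56.87 μSv/h.
Dose = rate × time = 56.87 μSv/h × 3.950 h = 224.6 μSv.

225 μSv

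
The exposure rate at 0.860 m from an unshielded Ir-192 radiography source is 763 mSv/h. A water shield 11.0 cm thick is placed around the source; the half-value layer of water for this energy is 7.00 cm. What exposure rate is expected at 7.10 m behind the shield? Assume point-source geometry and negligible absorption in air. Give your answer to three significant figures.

Distance alone: (0.860/7.10)² = 0.01467, so 763 × 0.01467 = 11.19 mSv/h.
Shield: 11.0/7.00 = 1.571 half-value layers → attenuation 2^(−1.571) = 0.3366.
Combined: 11.19 × 0.3366 = 3.767 mSv/h.

3.77 mSv/h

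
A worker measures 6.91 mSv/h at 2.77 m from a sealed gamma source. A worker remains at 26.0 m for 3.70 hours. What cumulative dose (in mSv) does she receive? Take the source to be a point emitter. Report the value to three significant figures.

Applying the 1/r² law, rate at 26.0 m:
(2.77/26.0)² = 0.01135, so 6.91 × 0.01135 = 0.07843 mSv/h.
Dose = rate × time = 0.07843 mSv/h × 3.700 h = 0.2902 mSv.

0.290 mSv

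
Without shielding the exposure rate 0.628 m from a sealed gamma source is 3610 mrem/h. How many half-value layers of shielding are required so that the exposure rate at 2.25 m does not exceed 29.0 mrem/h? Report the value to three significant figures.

3.28 half-value layers

At 2.25 m, distance alone gives (0.628/2.25)² = 0.07790, so 3610 × 0.07790 = 281.2 mrem/h.
Further attenuation needed: 281.2/29.0 = 9.697.
n = log₂(9.697) = 3.278 half-value layers.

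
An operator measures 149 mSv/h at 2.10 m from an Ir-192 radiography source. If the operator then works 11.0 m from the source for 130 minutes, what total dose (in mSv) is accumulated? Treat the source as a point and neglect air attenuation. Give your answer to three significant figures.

11.8 mSv

Using I₁d₁² = I₂d₂², rate at 11.0 m:
(2.10/11.0)² = 0.03645, so 149 × 0.03645 = 5.431 mSv/h.
Dose = rate × time = 5.431 mSv/h × 2.167 h = 11.77 mSv.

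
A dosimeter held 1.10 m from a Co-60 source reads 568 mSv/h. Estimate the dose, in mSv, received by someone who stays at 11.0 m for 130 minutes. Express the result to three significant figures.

Applying the 1/r² law, rate at 11.0 m:
568 × (1.10/11.0)² = 568 × 0.01000 = 5.680 mSv/h.
Dose = rate × time = 5.680 mSv/h × 2.167 h = 12.31 mSv.

12.3 mSv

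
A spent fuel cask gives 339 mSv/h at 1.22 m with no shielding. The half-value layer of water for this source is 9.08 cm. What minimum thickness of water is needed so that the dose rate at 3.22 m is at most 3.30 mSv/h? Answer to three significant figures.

At 3.22 m, distance alone gives (1.22/3.22)² = 0.1436, so 339 × 0.1436 = 48.68 mSv/h.
Further attenuation needed: 48.68/3.30 = 14.75.
n = log₂(14.75) = 3.883 half-value layers.
Thickness = 3.883 × 9.08 cm = 35.26 cm.

35.3 cm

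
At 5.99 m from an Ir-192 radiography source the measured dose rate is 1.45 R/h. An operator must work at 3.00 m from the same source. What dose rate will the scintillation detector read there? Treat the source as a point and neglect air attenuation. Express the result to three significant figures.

Applying the 1/r² law, scaling from 5.99 m to 3.00 m:
(5.99/3.00)² = 3.987, so 1.45 × 3.987 = 5.781 R/h.

5.78 R/h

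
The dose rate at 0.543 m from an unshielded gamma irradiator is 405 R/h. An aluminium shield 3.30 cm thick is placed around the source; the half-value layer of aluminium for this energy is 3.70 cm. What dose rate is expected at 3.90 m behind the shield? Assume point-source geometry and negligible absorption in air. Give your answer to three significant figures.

Distance alone: (0.543/3.90)² = 0.01939, so 405 × 0.01939 = 7.853 R/h.
Shield: 3.30/3.70 = 0.8919 half-value layers → attenuation 2^(−0.8919) = 0.5389.
Combined: 7.853 × 0.5389 = 4.232 R/h.

4.23 R/h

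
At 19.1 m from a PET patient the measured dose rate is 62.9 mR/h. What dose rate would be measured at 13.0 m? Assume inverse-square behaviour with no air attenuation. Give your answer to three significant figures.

136 mR/h

Since intensity falls as 1/r², scaling from 19.1 m to 13.0 m:
62.9 × (19.1/13.0)² = 62.9 × 2.159 = 135.8 mR/h.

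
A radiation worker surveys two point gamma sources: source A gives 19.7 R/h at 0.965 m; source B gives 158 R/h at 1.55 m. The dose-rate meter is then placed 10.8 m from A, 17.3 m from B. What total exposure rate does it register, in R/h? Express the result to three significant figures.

1.43 R/h

By superposition, sum each source's inverse-square contribution:
A: 19.7 × (0.965/10.8)² = 0.1573 R/h
B: 158 × (1.55/17.3)² = 1.268 R/h
Total = 0.1573 + 1.268 = 1.425 R/h.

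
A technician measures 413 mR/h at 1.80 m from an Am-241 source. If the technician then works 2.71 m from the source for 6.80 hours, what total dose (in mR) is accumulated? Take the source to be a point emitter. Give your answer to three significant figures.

By the inverse-square law, rate at 2.71 m:
413 × (1.80/2.71)² = 413 × 0.4412 = 182.2 mR/h.
Dose = rate × time = 182.2 mR/h × 6.800 h = 1239 mR.

1240 mR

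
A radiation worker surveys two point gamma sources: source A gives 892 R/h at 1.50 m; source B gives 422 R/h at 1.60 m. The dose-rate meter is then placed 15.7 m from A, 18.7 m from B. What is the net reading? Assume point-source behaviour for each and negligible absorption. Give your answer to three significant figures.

Each source contributes Iᵢ·(dᵢ/rᵢ)²; contributions add.
A: 892 × (1.50/15.7)² = 8.142 R/h
B: 422 × (1.60/18.7)² = 3.089 R/h
Total = 8.142 + 3.089 = 11.23 R/h.

11.2 R/h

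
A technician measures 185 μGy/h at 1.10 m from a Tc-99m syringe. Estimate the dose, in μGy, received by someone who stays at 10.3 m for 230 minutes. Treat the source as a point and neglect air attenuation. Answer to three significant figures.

8.09 μGy

Using I₁d₁² = I₂d₂², rate at 10.3 m:
185 × (1.10/10.3)² = 185 × 0.01141 = 2.111 μGy/h.
Dose = rate × time = 2.111 μGy/h × 3.833 h = 8.091 μGy.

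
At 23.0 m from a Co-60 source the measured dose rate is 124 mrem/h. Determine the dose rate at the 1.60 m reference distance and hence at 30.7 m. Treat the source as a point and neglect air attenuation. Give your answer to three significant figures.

Applying the 1/r² law,
At 1.60 m: 124 × (23.0/1.60)² = 124 × 206.6 = 25620 mrem/h
At 30.7 m: (1.60/30.7)² = 0.002716, so 25620 × 0.002716 = 69.58 mrem/h.

25600 mrem/h; 69.6 mrem/h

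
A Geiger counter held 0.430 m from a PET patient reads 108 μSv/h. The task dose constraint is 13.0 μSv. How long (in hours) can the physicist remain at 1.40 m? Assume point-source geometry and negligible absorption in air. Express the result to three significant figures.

Intensity scales as (d₁/d₂)², so rate at 1.40 m:
(0.430/1.40)² = 0.09434, so 108 × 0.09434 = 10.19 μSv/h.
Stay time = 13.0 μSv ÷ 10.19 μSv/h = 1.276 h.

1.28 h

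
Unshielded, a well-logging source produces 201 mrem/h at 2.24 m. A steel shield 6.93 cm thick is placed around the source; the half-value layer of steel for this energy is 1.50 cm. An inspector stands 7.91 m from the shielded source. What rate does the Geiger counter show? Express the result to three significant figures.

0.656 mrem/h

Distance alone: 201 × (2.24/7.91)² = 201 × 0.08019 = 16.12 mrem/h.
Shield: 6.93/1.50 = 4.620 half-value layers → attenuation 2^(−4.620) = 0.04067.
Combined: 16.12 × 0.04067 = 0.6556 mrem/h.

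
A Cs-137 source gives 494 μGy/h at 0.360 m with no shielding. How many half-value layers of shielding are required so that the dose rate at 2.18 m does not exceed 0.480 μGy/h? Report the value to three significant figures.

4.81 half-value layers

At 2.18 m, distance alone gives 494 × (0.360/2.18)² = 494 × 0.02727 = 13.47 μGy/h.
Further attenuation needed: 13.47/0.480 = 28.06.
n = log₂(28.06) = 4.810 half-value layers.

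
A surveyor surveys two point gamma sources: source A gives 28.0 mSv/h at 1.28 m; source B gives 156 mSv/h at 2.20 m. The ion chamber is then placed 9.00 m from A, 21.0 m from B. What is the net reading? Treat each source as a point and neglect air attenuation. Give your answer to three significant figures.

Each source contributes Iᵢ·(dᵢ/rᵢ)²; contributions add.
A: 28.0 × (1.28/9.00)² = 0.5664 mSv/h
B: 156 × (2.20/21.0)² = 1.712 mSv/h
Total = 0.5664 + 1.712 = 2.278 mSv/h.

2.28 mSv/h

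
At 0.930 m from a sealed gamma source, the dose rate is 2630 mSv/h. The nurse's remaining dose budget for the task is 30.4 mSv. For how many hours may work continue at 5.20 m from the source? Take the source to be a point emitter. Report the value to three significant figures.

0.361 h

Using I₁d₁² = I₂d₂², rate at 5.20 m:
(0.930/5.20)² = 0.03199, so 2630 × 0.03199 = 84.13 mSv/h.
Stay time = 30.4 mSv ÷ 84.13 mSv/h = 0.3613 h.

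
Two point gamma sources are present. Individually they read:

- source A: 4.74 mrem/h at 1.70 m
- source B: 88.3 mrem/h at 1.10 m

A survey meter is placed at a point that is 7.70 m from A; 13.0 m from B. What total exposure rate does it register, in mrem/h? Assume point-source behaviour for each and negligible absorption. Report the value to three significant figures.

0.863 mrem/h

Each source contributes Iᵢ·(dᵢ/rᵢ)²; contributions add.
A: 4.74 × (1.70/7.70)² = 0.2310 mrem/h
B: 88.3 × (1.10/13.0)² = 0.6322 mrem/h
Total = 0.2310 + 0.6322 = 0.8632 mrem/h.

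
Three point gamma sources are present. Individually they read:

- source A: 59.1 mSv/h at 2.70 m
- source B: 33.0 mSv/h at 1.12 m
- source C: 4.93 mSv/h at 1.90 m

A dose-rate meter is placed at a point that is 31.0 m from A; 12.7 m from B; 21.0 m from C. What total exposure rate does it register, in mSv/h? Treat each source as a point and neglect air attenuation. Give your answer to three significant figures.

Each source contributes Iᵢ·(dᵢ/rᵢ)²; contributions add.
A: 59.1 × (2.70/31.0)² = 0.4483 mSv/h
B: 33.0 × (1.12/12.7)² = 0.2567 mSv/h
C: 4.93 × (1.90/21.0)² = 0.04036 mSv/h
Total = 0.4483 + 0.2567 + 0.04036 = 0.7454 mSv/h.

0.745 mSv/h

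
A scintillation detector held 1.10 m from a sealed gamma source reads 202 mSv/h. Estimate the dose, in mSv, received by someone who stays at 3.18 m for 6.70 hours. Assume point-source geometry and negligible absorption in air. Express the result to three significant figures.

Intensity scales as (d₁/d₂)², so rate at 3.18 m:
(1.10/3.18)² = 0.1197, so 202 × 0.1197 = 24.18 mSv/h.
Dose = rate × time = 24.18 mSv/h × 6.700 h = 162.0 mSv.

162 mSv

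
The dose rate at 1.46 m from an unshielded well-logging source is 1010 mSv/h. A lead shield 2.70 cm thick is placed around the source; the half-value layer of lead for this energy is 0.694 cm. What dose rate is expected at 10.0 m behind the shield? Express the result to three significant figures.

1.45 mSv/h

Distance alone: 1010 × (1.46/10.0)² = 1010 × 0.02132 = 21.53 mSv/h.
Shield: 2.70/0.694 = 3.890 half-value layers → attenuation 2^(−3.890) = 0.06745.
Combined: 21.53 × 0.06745 = 1.452 mSv/h.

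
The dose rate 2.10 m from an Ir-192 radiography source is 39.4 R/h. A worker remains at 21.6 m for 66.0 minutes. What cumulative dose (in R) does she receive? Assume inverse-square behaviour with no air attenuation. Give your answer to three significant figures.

By the inverse-square law, rate at 21.6 m:
39.4 × (2.10/21.6)² = 39.4 × 0.009452 = 0.3724 R/h.
Dose = rate × time = 0.3724 R/h × 1.100 h = 0.4096 R.

0.410 R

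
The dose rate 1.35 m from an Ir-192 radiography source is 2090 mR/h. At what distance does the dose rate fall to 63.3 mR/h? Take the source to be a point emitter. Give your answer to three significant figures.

7.76 m

Since intensity falls as 1/r², d₂ = d₁·√(I₁/I₂).
I₁/I₂ = 2090/63.3 = 33.02, so d₂ = 1.35 × √33.02 = 7.758 m.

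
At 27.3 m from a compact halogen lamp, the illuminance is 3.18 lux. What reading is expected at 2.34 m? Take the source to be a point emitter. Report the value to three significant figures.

433 lux

By the inverse-square law, the rate at 2.34 m is
3.18 × (27.3/2.34)² = 3.18 × 136.1 = 432.8 lux.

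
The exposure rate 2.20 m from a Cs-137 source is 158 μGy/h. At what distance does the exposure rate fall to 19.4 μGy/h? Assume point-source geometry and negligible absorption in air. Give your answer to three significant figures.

6.28 m

Applying the 1/r² law, d₂ = d₁·√(I₁/I₂).
I₁/I₂ = 158/19.4 = 8.144, so d₂ = 2.20 × √8.144 = 6.278 m.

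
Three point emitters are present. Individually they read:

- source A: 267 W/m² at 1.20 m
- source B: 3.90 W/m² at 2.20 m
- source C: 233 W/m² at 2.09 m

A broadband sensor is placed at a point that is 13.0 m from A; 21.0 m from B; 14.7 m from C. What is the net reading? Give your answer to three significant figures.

7.03 W/m²

Each source contributes Iᵢ·(dᵢ/rᵢ)²; contributions add.
A: 267 × (1.20/13.0)² = 2.275 W/m²
B: 3.90 × (2.20/21.0)² = 0.04280 W/m²
C: 233 × (2.09/14.7)² = 4.710 W/m²
Total = 2.275 + 0.04280 + 4.710 = 7.028 W/m².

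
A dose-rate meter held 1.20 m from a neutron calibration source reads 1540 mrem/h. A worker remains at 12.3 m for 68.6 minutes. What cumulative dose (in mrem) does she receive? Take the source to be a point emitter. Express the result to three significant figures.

By the inverse-square law, rate at 12.3 m:
1540 × (1.20/12.3)² = 1540 × 0.009518 = 14.66 mrem/h.
Dose = rate × time = 14.66 mrem/h × 1.143 h = 16.76 mrem.

16.8 mrem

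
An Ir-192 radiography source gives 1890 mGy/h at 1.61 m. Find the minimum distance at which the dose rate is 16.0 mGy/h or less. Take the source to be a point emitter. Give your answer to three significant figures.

17.5 m

Using I₁d₁² = I₂d₂², d₂ = d₁·√(I₁/I₂).
I₁/I₂ = 1890/16.0 = 118.1, so d₂ = 1.61 × √118.1 = 17.50 m.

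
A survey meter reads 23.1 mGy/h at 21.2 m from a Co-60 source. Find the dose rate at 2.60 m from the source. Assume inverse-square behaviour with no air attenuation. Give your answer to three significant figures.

1540 mGy/h

Intensity scales as (d₁/d₂)², so the rate at 2.60 m is
(21.2/2.60)² = 66.49, so 23.1 × 66.49 = 1536 mGy/h.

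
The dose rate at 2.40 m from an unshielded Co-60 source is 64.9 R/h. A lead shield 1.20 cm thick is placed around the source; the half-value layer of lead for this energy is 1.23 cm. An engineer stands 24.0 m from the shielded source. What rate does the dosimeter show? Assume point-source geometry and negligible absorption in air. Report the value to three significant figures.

Distance alone: (2.40/24.0)² = 0.01000, so 64.9 × 0.01000 = 0.6490 R/h.
Shield: 1.20/1.23 = 0.9756 half-value layers → attenuation 2^(−0.9756) = 0.5085.
Combined: 0.6490 × 0.5085 = 0.3300 R/h.

0.330 R/h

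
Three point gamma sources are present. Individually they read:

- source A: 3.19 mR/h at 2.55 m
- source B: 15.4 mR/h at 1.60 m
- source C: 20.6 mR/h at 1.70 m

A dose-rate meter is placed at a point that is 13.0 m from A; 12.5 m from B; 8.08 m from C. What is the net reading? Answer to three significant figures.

1.29 mR/h

By superposition, sum each source's inverse-square contribution:
A: 3.19 × (2.55/13.0)² = 0.1227 mR/h
B: 15.4 × (1.60/12.5)² = 0.2523 mR/h
C: 20.6 × (1.70/8.08)² = 0.9119 mR/h
Total = 0.1227 + 0.2523 + 0.9119 = 1.287 mR/h.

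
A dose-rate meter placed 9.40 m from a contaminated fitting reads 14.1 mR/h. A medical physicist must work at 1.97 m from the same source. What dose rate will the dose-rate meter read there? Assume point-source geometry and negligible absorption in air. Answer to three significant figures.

Intensity scales as (d₁/d₂)², so scaling from 9.40 m to 1.97 m:
14.1 × (9.40/1.97)² = 14.1 × 22.77 = 321.1 mR/h.

321 mR/h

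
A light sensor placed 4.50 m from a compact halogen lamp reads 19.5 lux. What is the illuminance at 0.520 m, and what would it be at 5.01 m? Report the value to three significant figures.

1460 lux; 15.7 lux

Intensity scales as (d₁/d₂)², so
At 0.520 m: (4.50/0.520)² = 74.89, so 19.5 × 74.89 = 1460 lux
At 5.01 m: (0.520/5.01)² = 0.01077, so 1460 × 0.01077 = 15.72 lux.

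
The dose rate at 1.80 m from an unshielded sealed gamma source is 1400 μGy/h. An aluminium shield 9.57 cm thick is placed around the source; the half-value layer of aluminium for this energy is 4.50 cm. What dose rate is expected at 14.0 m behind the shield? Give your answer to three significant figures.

Distance alone: (1.80/14.0)² = 0.01653, so 1400 × 0.01653 = 23.14 μGy/h.
Shield: 9.57/4.50 = 2.127 half-value layers → attenuation 2^(−2.127) = 0.2289.
Combined: 23.14 × 0.2289 = 5.297 μGy/h.

5.30 μGy/h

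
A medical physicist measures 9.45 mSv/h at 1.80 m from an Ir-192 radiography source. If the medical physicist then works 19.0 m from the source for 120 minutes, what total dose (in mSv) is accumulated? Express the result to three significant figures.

Applying the 1/r² law, rate at 19.0 m:
(1.80/19.0)² = 0.008975, so 9.45 × 0.008975 = 0.08481 mSv/h.
Dose = rate × time = 0.08481 mSv/h × 2.000 h = 0.1696 mSv.

0.170 mSv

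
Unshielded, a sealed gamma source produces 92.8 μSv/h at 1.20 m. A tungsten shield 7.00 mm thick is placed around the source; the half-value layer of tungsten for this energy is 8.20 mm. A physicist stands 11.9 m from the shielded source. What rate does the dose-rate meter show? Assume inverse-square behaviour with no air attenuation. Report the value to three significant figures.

0.522 μSv/h

Distance alone: 92.8 × (1.20/11.9)² = 92.8 × 0.01017 = 0.9438 μSv/h.
Shield: 7.00/8.20 = 0.8537 half-value layers → attenuation 2^(−0.8537) = 0.5534.
Combined: 0.9438 × 0.5534 = 0.5223 μSv/h.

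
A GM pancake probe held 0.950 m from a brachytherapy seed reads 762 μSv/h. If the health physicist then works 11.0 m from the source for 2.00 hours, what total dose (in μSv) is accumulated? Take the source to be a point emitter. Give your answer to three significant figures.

11.4 μSv

Intensity scales as (d₁/d₂)², so rate at 11.0 m:
762 × (0.950/11.0)² = 762 × 0.007459 = 5.684 μSv/h.
Dose = rate × time = 5.684 μSv/h × 2.000 h = 11.37 μSv.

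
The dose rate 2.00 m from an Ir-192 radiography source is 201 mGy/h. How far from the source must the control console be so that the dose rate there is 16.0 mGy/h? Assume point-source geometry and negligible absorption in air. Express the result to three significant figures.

Using I₁d₁² = I₂d₂², d₂ = d₁·√(I₁/I₂).
I₁/I₂ = 201/16.0 = 12.56, so d₂ = 2.00 × √12.56 = 7.088 m.

7.09 m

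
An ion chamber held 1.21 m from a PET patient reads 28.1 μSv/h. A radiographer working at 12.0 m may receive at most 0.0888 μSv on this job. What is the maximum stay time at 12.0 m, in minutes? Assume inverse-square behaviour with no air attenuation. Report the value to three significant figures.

Applying the 1/r² law, rate at 12.0 m:
(1.21/12.0)² = 0.01017, so 28.1 × 0.01017 = 0.2858 μSv/h.
Stay time = 0.0888 μSv ÷ 0.2858 μSv/h = 0.3107 h = 18.64 min.

18.6 min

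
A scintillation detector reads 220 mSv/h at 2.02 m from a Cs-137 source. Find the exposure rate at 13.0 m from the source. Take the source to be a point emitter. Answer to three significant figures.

Since intensity falls as 1/r², the rate at 13.0 m is
220 × (2.02/13.0)² = 220 × 0.02414 = 5.311 mSv/h.

5.31 mSv/h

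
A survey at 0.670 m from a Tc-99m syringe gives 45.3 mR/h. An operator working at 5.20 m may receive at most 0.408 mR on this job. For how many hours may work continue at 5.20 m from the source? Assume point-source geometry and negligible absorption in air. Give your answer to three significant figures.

Using I₁d₁² = I₂d₂², rate at 5.20 m:
45.3 × (0.670/5.20)² = 45.3 × 0.01660 = 0.7520 mR/h.
Stay time = 0.408 mR ÷ 0.7520 mR/h = 0.5426 h.

0.543 h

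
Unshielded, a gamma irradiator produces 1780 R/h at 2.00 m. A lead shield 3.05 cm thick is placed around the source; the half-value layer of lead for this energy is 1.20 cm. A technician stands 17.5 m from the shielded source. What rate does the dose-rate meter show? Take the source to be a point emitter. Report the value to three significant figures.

Distance alone: 1780 × (2.00/17.5)² = 1780 × 0.01306 = 23.25 R/h.
Shield: 3.05/1.20 = 2.542 half-value layers → attenuation 2^(−2.542) = 0.1717.
Combined: 23.25 × 0.1717 = 3.992 R/h.

3.99 R/h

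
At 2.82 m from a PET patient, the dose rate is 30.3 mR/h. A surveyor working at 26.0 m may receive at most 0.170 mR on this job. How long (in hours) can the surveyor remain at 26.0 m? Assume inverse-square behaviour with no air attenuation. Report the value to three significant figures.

Intensity scales as (d₁/d₂)², so rate at 26.0 m:
(2.82/26.0)² = 0.01176, so 30.3 × 0.01176 = 0.3563 mR/h.
Stay time = 0.170 mR ÷ 0.3563 mR/h = 0.4771 h.

0.477 h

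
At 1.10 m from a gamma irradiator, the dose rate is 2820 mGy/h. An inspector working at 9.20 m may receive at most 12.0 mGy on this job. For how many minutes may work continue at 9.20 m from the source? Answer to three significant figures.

Applying the 1/r² law, rate at 9.20 m:
2820 × (1.10/9.20)² = 2820 × 0.01430 = 40.33 mGy/h.
Stay time = 12.0 mGy ÷ 40.33 mGy/h = 0.2975 h = 17.85 min.

17.9 min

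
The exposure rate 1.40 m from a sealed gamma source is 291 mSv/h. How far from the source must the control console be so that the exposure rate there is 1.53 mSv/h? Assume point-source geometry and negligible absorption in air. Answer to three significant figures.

19.3 m

Applying the 1/r² law, d₂ = d₁·√(I₁/I₂).
I₁/I₂ = 291/1.53 = 190.2, so d₂ = 1.40 × √190.2 = 19.31 m.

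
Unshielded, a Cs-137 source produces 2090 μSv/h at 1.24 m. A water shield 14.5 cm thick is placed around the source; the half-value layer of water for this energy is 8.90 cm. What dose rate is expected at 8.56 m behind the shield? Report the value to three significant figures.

Distance alone: 2090 × (1.24/8.56)² = 2090 × 0.02098 = 43.85 μSv/h.
Shield: 14.5/8.90 = 1.629 half-value layers → attenuation 2^(−1.629) = 0.3233.
Combined: 43.85 × 0.3233 = 14.18 μSv/h.

14.2 μSv/h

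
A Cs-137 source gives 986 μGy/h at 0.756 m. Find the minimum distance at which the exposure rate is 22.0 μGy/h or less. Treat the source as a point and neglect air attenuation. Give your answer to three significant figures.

5.06 m

By the inverse-square law, d₂ = d₁·√(I₁/I₂).
I₁/I₂ = 986/22.0 = 44.82, so d₂ = 0.756 × √44.82 = 5.061 m.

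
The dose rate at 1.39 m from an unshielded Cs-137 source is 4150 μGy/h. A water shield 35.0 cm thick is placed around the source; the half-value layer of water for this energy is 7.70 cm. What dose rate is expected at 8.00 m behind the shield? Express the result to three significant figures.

Distance alone: (1.39/8.00)² = 0.03019, so 4150 × 0.03019 = 125.3 μGy/h.
Shield: 35.0/7.70 = 4.545 half-value layers → attenuation 2^(−4.545) = 0.04284.
Combined: 125.3 × 0.04284 = 5.368 μGy/h.

5.37 μGy/h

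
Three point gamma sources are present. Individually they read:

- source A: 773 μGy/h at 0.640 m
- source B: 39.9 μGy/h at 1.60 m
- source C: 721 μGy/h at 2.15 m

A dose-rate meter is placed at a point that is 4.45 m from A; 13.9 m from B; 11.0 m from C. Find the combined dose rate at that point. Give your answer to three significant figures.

44.1 μGy/h

By superposition, sum each source's inverse-square contribution:
A: 773 × (0.640/4.45)² = 15.99 μGy/h
B: 39.9 × (1.60/13.9)² = 0.5287 μGy/h
C: 721 × (2.15/11.0)² = 27.54 μGy/h
Total = 15.99 + 0.5287 + 27.54 = 44.06 μGy/h.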